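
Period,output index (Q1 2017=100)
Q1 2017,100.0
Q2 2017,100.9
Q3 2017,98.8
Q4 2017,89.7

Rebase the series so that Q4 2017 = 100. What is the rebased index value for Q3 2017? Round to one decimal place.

Rebased(Q3 2017) = 98.8 / 89.7 × 100 = 110.1449

110.1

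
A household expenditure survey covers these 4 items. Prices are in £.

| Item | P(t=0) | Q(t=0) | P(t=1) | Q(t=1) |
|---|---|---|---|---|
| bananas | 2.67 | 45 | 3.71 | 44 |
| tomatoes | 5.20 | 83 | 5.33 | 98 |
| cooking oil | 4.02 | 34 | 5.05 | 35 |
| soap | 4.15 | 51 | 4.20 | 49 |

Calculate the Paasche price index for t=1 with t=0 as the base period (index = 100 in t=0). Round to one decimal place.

Paasche price index uses current-period quantities as weights.
ΣP(t=1)·Q(t=1) = 3.71×44 + 5.33×98 + 5.05×35 + 4.20×49 = 163.24 + 522.34 + 176.75 + 205.8 = 1068.13
ΣP(t=0)·Q(t=1) = 2.67×44 + 5.20×98 + 4.02×35 + 4.15×49 = 117.48 + 509.6 + 140.7 + 203.35 = 971.13
Index = 1068.13 / 971.13 × 100 = 109.9884

110.0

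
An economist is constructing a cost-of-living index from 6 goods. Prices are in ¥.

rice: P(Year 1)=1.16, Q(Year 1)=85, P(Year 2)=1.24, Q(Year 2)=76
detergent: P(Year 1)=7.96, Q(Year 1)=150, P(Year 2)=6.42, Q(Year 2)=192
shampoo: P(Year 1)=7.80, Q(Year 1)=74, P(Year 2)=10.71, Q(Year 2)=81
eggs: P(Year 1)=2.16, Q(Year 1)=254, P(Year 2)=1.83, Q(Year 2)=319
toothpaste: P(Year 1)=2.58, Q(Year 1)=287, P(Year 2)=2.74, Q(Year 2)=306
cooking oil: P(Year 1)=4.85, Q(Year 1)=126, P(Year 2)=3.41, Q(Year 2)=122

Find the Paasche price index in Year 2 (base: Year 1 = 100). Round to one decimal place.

93.4

Paasche price index uses current-period quantities as weights.
ΣP(Year 2)·Q(Year 2) = 1.24×76 + 6.42×192 + 10.71×81 + 1.83×319 + 2.74×306 + 3.41×122 = 94.24 + 1232.64 + 867.51 + 583.77 + 838.44 + 416.02 = 4032.62
ΣP(Year 1)·Q(Year 2) = 1.16×76 + 7.96×192 + 7.80×81 + 2.16×319 + 2.58×306 + 4.85×122 = 88.16 + 1528.32 + 631.8 + 689.04 + 789.48 + 591.7 = 4318.5
Index = 4032.62 / 4318.5 × 100 = 93.3801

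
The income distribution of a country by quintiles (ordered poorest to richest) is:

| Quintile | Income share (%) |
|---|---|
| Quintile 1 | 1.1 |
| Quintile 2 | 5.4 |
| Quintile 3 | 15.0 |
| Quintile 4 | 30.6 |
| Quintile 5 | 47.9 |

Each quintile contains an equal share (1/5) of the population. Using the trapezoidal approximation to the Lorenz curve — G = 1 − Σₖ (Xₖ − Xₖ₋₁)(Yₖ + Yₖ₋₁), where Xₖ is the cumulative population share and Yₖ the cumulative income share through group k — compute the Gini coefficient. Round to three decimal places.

Cumulative income shares Yₖ: 0.0110, 0.0650, 0.2150, 0.5210, 1.0000
Σ (Xₖ−Xₖ₋₁)(Yₖ+Yₖ₋₁) = (1/5)(0.0110+0.0000) + (1/5)(0.0650+0.0110) + (1/5)(0.2150+0.0650) + (1/5)(0.5210+0.2150) + (1/5)(1.0000+0.5210)
  = 0.0022 + 0.0152 + 0.0560 + 0.1472 + 0.3042 = 0.5248
G = 1 − 0.5248 = 0.4752

0.475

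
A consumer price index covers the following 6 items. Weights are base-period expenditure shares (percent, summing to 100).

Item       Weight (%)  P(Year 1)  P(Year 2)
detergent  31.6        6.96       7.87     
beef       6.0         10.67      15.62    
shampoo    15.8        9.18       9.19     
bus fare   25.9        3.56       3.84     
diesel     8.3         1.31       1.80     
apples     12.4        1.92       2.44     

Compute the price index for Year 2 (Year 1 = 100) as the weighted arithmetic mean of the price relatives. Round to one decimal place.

detergent: 31.6 × (7.87/6.96) = 31.6 × 1.130747 = 35.7316
beef: 6.0 × (15.62/10.67) = 6.0 × 1.463918 = 8.7835
shampoo: 15.8 × (9.19/9.18) = 15.8 × 1.001089 = 15.8172
bus fare: 25.9 × (3.84/3.56) = 25.9 × 1.078652 = 27.9371
diesel: 8.3 × (1.80/1.31) = 8.3 × 1.374046 = 11.4046
apples: 12.4 × (2.44/1.92) = 12.4 × 1.270833 = 15.7583
Index = Σ wᵢ·(p₁ᵢ/p₀ᵢ) = 35.7316 + 8.7835 + 15.8172 + 27.9371 + 11.4046 + 15.7583 = 115.4323

115.4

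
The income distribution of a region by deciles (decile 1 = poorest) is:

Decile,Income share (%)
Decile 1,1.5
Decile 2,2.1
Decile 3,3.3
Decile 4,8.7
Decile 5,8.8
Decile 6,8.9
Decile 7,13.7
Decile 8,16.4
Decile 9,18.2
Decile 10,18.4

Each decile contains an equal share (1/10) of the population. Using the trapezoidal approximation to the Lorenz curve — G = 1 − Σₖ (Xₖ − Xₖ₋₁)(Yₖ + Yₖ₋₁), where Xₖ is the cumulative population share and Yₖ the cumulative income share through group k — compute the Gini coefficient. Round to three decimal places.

Cumulative income shares Yₖ: 0.0150, 0.0360, 0.0690, 0.1560, 0.2440, 0.3330, 0.4700, 0.6340, 0.8160, 1.0000
Σ (Xₖ−Xₖ₋₁)(Yₖ+Yₖ₋₁) = (1/10)(0.0150+0.0000) + (1/10)(0.0360+0.0150) + (1/10)(0.0690+0.0360) + (1/10)(0.1560+0.0690) + (1/10)(0.2440+0.1560) + (1/10)(0.3330+0.2440) + (1/10)(0.4700+0.3330) + (1/10)(0.6340+0.4700) + (1/10)(0.8160+0.6340) + (1/10)(1.0000+0.8160)
  = 0.0015 + 0.0051 + 0.0105 + 0.0225 + 0.0400 + 0.0577 + 0.0803 + 0.1104 + 0.1450 + 0.1816 = 0.6546
G = 1 − 0.6546 = 0.3454

0.345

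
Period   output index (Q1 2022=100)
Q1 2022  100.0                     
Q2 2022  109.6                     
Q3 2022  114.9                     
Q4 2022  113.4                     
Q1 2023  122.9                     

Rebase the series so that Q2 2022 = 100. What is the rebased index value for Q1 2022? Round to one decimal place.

91.2

Rebased(Q1 2022) = 100.0 / 109.6 × 100 = 91.2409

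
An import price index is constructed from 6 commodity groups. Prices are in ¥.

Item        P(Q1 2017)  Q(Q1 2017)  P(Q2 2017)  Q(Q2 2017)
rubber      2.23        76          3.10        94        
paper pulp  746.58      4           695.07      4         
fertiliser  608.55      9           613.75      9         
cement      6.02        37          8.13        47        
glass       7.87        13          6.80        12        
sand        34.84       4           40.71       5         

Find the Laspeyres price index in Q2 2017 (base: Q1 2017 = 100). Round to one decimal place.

99.9

Laspeyres price index uses base-period quantities as weights.
ΣP(Q2 2017)·Q(Q1 2017) = 3.10×76 + 695.07×4 + 613.75×9 + 8.13×37 + 6.80×13 + 40.71×4 = 235.6 + 2780.28 + 5523.75 + 300.81 + 88.4 + 162.84 = 9091.68
ΣP(Q1 2017)·Q(Q1 2017) = 2.23×76 + 746.58×4 + 608.55×9 + 6.02×37 + 7.87×13 + 34.84×4 = 169.48 + 2986.32 + 5476.95 + 222.74 + 102.31 + 139.36 = 9097.16
Index = 9091.68 / 9097.16 × 100 = 99.9398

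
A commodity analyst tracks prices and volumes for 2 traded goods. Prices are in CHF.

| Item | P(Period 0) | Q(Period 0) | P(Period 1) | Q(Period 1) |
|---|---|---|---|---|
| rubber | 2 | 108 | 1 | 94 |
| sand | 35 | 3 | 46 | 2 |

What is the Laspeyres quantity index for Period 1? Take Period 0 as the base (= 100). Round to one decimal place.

Laspeyres quantity index uses base-period prices as weights.
ΣP(Period 0)·Q(Period 1) = 2×94 + 35×2 = 188 + 70 = 258
ΣP(Period 0)·Q(Period 0) = 2×108 + 35×3 = 216 + 105 = 321
Index = 258 / 321 × 100 = 80.3738

80.4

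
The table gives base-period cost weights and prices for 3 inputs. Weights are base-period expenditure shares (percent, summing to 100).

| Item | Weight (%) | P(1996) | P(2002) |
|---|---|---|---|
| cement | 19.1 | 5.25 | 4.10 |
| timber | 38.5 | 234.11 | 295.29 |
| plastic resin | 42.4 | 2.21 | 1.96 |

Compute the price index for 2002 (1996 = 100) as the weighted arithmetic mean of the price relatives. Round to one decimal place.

101.1

cement: 19.1 × (4.10/5.25) = 19.1 × 0.780952 = 14.9162
timber: 38.5 × (295.29/234.11) = 38.5 × 1.261330 = 48.5612
plastic resin: 42.4 × (1.96/2.21) = 42.4 × 0.886878 = 37.6036
Index = Σ wᵢ·(p₁ᵢ/p₀ᵢ) = 14.9162 + 48.5612 + 37.6036 = 101.0810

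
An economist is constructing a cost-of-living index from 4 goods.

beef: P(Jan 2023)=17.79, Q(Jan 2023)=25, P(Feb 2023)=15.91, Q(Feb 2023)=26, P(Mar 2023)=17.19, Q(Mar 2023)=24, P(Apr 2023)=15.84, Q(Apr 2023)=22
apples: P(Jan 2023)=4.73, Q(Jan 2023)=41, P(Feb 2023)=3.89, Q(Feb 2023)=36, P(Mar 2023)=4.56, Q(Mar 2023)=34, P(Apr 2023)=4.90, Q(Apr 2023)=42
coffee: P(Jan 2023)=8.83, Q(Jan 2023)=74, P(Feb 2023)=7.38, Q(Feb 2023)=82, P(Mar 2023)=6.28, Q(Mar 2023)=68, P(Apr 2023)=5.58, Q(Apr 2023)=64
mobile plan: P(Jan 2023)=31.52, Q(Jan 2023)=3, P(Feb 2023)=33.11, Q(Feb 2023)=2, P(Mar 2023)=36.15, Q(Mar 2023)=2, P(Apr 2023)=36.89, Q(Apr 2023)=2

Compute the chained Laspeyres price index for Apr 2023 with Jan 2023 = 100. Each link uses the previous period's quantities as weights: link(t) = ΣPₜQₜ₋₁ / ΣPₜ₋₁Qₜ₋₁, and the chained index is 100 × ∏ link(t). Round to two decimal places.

Link Jan 2023→Feb 2023:
ΣP(Feb 2023)Q(Jan 2023) = 15.91×25 + 3.89×41 + 7.38×74 + 33.11×3 = 397.75 + 159.49 + 546.12 + 99.33 = 1202.69
ΣP(Jan 2023)Q(Jan 2023) = 17.79×25 + 4.73×41 + 8.83×74 + 31.52×3 = 444.75 + 193.93 + 653.42 + 94.56 = 1386.66
link = 1202.69/1386.66 = 0.867329
Link Feb 2023→Mar 2023:
ΣP(Mar 2023)Q(Feb 2023) = 17.19×26 + 4.56×36 + 6.28×82 + 36.15×2 = 446.94 + 164.16 + 514.96 + 72.3 = 1198.36
ΣP(Feb 2023)Q(Feb 2023) = 15.91×26 + 3.89×36 + 7.38×82 + 33.11×2 = 413.66 + 140.04 + 605.16 + 66.22 = 1225.08
link = 1198.36/1225.08 = 0.978189
Link Mar 2023→Apr 2023:
ΣP(Apr 2023)Q(Mar 2023) = 15.84×24 + 4.90×34 + 5.58×68 + 36.89×2 = 380.16 + 166.6 + 379.44 + 73.78 = 999.98
ΣP(Mar 2023)Q(Mar 2023) = 17.19×24 + 4.56×34 + 6.28×68 + 36.15×2 = 412.56 + 155.04 + 427.04 + 72.3 = 1066.94
link = 999.98/1066.94 = 0.937241
Chained index = 100 × 0.867329 × 0.978189 × 0.937241 = 79.5166

79.52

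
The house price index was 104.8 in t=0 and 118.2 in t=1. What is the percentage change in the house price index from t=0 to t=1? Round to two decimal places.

12.79%

Change = (118.2 − 104.8) / 104.8 × 100
       = 13.4 / 104.8 × 100 = 12.7863%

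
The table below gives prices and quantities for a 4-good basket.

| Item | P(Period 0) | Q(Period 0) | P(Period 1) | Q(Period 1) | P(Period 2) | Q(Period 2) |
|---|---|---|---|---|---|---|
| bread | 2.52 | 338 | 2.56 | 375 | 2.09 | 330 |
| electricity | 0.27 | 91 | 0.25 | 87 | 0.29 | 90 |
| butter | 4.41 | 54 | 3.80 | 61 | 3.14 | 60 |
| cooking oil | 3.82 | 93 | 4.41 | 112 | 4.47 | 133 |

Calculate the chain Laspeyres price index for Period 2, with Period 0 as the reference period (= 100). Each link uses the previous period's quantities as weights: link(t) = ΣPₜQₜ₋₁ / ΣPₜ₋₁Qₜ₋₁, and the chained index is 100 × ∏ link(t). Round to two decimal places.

89.93

Link Period 0→Period 1:
ΣP(Period 1)Q(Period 0) = 2.56×338 + 0.25×91 + 3.80×54 + 4.41×93 = 865.28 + 22.75 + 205.2 + 410.13 = 1503.36
ΣP(Period 0)Q(Period 0) = 2.52×338 + 0.27×91 + 4.41×54 + 3.82×93 = 851.76 + 24.57 + 238.14 + 355.26 = 1469.73
link = 1503.36/1469.73 = 1.022882
Link Period 1→Period 2:
ΣP(Period 2)Q(Period 1) = 2.09×375 + 0.29×87 + 3.14×61 + 4.47×112 = 783.75 + 25.23 + 191.54 + 500.64 = 1501.16
ΣP(Period 1)Q(Period 1) = 2.56×375 + 0.25×87 + 3.80×61 + 4.41×112 = 960 + 21.75 + 231.8 + 493.92 = 1707.47
link = 1501.16/1707.47 = 0.879172
Chained index = 100 × 1.022882 × 0.879172 = 89.9289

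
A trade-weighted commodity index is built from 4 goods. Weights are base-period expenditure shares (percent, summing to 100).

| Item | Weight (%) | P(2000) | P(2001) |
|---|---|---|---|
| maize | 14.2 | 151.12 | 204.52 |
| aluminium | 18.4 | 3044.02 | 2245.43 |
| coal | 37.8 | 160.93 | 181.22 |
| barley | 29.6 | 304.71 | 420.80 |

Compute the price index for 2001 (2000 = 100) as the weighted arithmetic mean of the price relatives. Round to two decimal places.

116.23

maize: 14.2 × (204.52/151.12) = 14.2 × 1.353362 = 19.2177
aluminium: 18.4 × (2245.43/3044.02) = 18.4 × 0.737653 = 13.5728
coal: 37.8 × (181.22/160.93) = 37.8 × 1.126080 = 42.5658
barley: 29.6 × (420.80/304.71) = 29.6 × 1.380985 = 40.8772
Index = Σ wᵢ·(p₁ᵢ/p₀ᵢ) = 19.2177 + 13.5728 + 42.5658 + 40.8772 = 116.2335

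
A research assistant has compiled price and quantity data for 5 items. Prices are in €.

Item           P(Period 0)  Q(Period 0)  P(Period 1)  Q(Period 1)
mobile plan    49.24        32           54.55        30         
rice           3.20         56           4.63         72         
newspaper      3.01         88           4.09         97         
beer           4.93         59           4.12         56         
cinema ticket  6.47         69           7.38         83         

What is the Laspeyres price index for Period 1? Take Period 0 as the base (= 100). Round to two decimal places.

Laspeyres price index uses base-period quantities as weights.
ΣP(Period 1)·Q(Period 0) = 54.55×32 + 4.63×56 + 4.09×88 + 4.12×59 + 7.38×69 = 1745.6 + 259.28 + 359.92 + 243.08 + 509.22 = 3117.1
ΣP(Period 0)·Q(Period 0) = 49.24×32 + 3.20×56 + 3.01×88 + 4.93×59 + 6.47×69 = 1575.68 + 179.2 + 264.88 + 290.87 + 446.43 = 2757.06
Index = 3117.1 / 2757.06 × 100 = 113.0588

113.06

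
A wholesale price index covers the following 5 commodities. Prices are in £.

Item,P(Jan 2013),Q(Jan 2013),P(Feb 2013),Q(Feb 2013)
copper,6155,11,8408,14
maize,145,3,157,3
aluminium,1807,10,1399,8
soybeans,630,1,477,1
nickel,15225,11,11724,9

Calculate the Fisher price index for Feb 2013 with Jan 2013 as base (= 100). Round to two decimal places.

Laspeyres component (base-period weights):
ΣP(Feb 2013)Q(Jan 2013) = 8408×11 + 157×3 + 1399×10 + 477×1 + 11724×11 = 92488 + 471 + 13990 + 477 + 128964 = 236390
ΣP(Jan 2013)Q(Jan 2013) = 6155×11 + 145×3 + 1807×10 + 630×1 + 15225×11 = 67705 + 435 + 18070 + 630 + 167475 = 254315
L = 236390 / 254315 × 100 = 92.9517
Paasche component (current-period weights):
ΣP(Feb 2013)Q(Feb 2013) = 8408×14 + 157×3 + 1399×8 + 477×1 + 11724×9 = 117712 + 471 + 11192 + 477 + 105516 = 235368
ΣP(Jan 2013)Q(Feb 2013) = 6155×14 + 145×3 + 1807×8 + 630×1 + 15225×9 = 86170 + 435 + 14456 + 630 + 137025 = 238716
P = 235368 / 238716 × 100 = 98.5975
Fisher = √(L × P) = √(92.9517 × 98.5975) = 95.7330

95.73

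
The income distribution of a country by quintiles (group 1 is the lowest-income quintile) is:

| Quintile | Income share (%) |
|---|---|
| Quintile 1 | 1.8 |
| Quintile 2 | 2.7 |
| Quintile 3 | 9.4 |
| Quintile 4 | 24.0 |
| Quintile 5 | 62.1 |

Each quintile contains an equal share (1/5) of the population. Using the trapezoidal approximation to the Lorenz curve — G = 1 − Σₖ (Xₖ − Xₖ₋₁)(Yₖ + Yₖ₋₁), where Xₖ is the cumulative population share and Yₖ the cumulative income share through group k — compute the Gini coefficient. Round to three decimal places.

Cumulative income shares Yₖ: 0.0180, 0.0450, 0.1390, 0.3790, 1.0000
Σ (Xₖ−Xₖ₋₁)(Yₖ+Yₖ₋₁) = (1/5)(0.0180+0.0000) + (1/5)(0.0450+0.0180) + (1/5)(0.1390+0.0450) + (1/5)(0.3790+0.1390) + (1/5)(1.0000+0.3790)
  = 0.0036 + 0.0126 + 0.0368 + 0.1036 + 0.2758 = 0.4324
G = 1 − 0.4324 = 0.5676

0.568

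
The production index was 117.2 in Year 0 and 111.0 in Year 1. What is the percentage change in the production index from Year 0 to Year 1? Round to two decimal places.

Change = (111.0 − 117.2) / 117.2 × 100
       = -6.2 / 117.2 × 100 = -5.2901%

-5.29%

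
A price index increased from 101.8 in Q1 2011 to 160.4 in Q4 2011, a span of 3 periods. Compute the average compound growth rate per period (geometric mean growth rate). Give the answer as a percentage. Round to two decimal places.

16.36%

Growth factor = (160.4/101.8)^(1/3) = (1.575639)^(1/3) = 1.163641
Growth rate = 1.163641 − 1 = 0.163641 = 16.3641%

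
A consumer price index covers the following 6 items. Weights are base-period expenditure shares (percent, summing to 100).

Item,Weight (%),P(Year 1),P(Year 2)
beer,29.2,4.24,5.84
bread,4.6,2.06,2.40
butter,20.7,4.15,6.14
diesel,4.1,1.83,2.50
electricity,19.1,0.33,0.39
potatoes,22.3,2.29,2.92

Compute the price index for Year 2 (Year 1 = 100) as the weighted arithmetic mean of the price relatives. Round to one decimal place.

132.8

beer: 29.2 × (5.84/4.24) = 29.2 × 1.377358 = 40.2189
bread: 4.6 × (2.40/2.06) = 4.6 × 1.165049 = 5.3592
butter: 20.7 × (6.14/4.15) = 20.7 × 1.479518 = 30.6260
diesel: 4.1 × (2.50/1.83) = 4.1 × 1.366120 = 5.6011
electricity: 19.1 × (0.39/0.33) = 19.1 × 1.181818 = 22.5727
potatoes: 22.3 × (2.92/2.29) = 22.3 × 1.275109 = 28.4349
Index = Σ wᵢ·(p₁ᵢ/p₀ᵢ) = 40.2189 + 5.3592 + 30.6260 + 5.6011 + 22.5727 + 28.4349 = 132.8129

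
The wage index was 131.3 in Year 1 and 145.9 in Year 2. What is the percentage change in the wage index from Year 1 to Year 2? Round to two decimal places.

11.12%

Change = (145.9 − 131.3) / 131.3 × 100
       = 14.6 / 131.3 × 100 = 11.1196%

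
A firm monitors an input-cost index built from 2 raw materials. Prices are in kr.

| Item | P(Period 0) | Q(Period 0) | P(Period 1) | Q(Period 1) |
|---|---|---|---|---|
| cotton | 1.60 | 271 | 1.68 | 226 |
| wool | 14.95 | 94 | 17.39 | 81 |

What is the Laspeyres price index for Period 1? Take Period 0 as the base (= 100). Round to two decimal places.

Laspeyres price index uses base-period quantities as weights.
ΣP(Period 1)·Q(Period 0) = 1.68×271 + 17.39×94 = 455.28 + 1634.66 = 2089.94
ΣP(Period 0)·Q(Period 0) = 1.60×271 + 14.95×94 = 433.6 + 1405.3 = 1838.9
Index = 2089.94 / 1838.9 × 100 = 113.6516

113.65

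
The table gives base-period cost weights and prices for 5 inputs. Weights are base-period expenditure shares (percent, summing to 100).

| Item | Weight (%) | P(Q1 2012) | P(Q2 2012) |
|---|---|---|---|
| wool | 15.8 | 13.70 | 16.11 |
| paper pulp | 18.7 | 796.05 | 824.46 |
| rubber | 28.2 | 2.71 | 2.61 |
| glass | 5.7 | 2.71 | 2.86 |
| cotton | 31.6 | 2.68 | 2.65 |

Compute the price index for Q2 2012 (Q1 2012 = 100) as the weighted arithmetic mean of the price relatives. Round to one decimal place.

102.4

wool: 15.8 × (16.11/13.70) = 15.8 × 1.175912 = 18.5794
paper pulp: 18.7 × (824.46/796.05) = 18.7 × 1.035689 = 19.3674
rubber: 28.2 × (2.61/2.71) = 28.2 × 0.963100 = 27.1594
glass: 5.7 × (2.86/2.71) = 5.7 × 1.055351 = 6.0155
cotton: 31.6 × (2.65/2.68) = 31.6 × 0.988806 = 31.2463
Index = Σ wᵢ·(p₁ᵢ/p₀ᵢ) = 18.5794 + 19.3674 + 27.1594 + 6.0155 + 31.2463 = 102.3680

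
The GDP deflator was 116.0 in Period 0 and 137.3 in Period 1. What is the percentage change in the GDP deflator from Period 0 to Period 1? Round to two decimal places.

Change = (137.3 − 116.0) / 116.0 × 100
       = 21.3 / 116.0 × 100 = 18.3621%

18.36%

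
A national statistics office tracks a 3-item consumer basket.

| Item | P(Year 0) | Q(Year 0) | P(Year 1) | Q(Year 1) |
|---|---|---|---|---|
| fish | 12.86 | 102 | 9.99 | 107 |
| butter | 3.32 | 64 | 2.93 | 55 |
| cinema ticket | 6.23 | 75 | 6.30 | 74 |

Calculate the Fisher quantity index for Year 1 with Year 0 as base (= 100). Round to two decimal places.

101.22

Laspeyres component (base-period weights):
ΣP(Year 0)Q(Year 1) = 12.86×107 + 3.32×55 + 6.23×74 = 1376.02 + 182.6 + 461.02 = 2019.64
ΣP(Year 0)Q(Year 0) = 12.86×102 + 3.32×64 + 6.23×75 = 1311.72 + 212.48 + 467.25 = 1991.45
L = 2019.64 / 1991.45 × 100 = 101.4156
Paasche component (current-period weights):
ΣP(Year 1)Q(Year 1) = 9.99×107 + 2.93×55 + 6.30×74 = 1068.93 + 161.15 + 466.2 = 1696.28
ΣP(Year 1)Q(Year 0) = 9.99×102 + 2.93×64 + 6.30×75 = 1018.98 + 187.52 + 472.5 = 1679
P = 1696.28 / 1679 × 100 = 101.0292
Fisher = √(L × P) = √(101.4156 × 101.0292) = 101.2222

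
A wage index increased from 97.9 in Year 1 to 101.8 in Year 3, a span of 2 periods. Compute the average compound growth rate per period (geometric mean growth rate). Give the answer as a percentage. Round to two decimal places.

1.97%

Growth factor = (101.8/97.9)^(1/2) = (1.039837)^(1/2) = 1.019724
Growth rate = 1.019724 − 1 = 0.019724 = 1.9724%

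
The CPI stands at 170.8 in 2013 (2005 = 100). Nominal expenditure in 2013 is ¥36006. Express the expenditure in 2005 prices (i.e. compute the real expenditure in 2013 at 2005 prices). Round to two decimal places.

21080.80

Real = Nominal ÷ (Index/100) = 36006 ÷ (170.8/100)
     = 36006 ÷ 1.708 = 21080.7963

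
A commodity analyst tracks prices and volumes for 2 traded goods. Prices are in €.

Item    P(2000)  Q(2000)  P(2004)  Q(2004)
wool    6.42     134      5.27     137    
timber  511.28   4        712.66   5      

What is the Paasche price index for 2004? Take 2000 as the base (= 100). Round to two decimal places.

124.72

Paasche price index uses current-period quantities as weights.
ΣP(2004)·Q(2004) = 5.27×137 + 712.66×5 = 721.99 + 3563.3 = 4285.29
ΣP(2000)·Q(2004) = 6.42×137 + 511.28×5 = 879.54 + 2556.4 = 3435.94
Index = 4285.29 / 3435.94 × 100 = 124.7196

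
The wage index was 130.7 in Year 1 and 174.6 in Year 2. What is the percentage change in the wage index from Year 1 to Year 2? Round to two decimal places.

33.59%

Change = (174.6 − 130.7) / 130.7 × 100
       = 43.9 / 130.7 × 100 = 33.5884%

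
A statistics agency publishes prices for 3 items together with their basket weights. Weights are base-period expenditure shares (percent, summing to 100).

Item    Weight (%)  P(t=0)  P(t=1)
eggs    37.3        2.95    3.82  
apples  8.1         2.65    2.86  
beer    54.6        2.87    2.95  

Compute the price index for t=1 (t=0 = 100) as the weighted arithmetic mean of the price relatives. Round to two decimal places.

113.16

eggs: 37.3 × (3.82/2.95) = 37.3 × 1.294915 = 48.3003
apples: 8.1 × (2.86/2.65) = 8.1 × 1.079245 = 8.7419
beer: 54.6 × (2.95/2.87) = 54.6 × 1.027875 = 56.1220
Index = Σ wᵢ·(p₁ᵢ/p₀ᵢ) = 48.3003 + 8.7419 + 56.1220 = 113.1642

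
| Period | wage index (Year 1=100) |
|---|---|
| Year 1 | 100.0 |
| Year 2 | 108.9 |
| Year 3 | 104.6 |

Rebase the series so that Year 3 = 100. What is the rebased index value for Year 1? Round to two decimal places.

95.60

Rebased(Year 1) = 100.0 / 104.6 × 100 = 95.6023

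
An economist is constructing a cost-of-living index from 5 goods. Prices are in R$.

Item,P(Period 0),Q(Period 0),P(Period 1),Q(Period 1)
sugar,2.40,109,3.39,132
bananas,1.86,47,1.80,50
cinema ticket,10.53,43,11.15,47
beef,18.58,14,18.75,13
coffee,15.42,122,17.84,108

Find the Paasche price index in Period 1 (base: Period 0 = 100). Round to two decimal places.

Paasche price index uses current-period quantities as weights.
ΣP(Period 1)·Q(Period 1) = 3.39×132 + 1.80×50 + 11.15×47 + 18.75×13 + 17.84×108 = 447.48 + 90 + 524.05 + 243.75 + 1926.72 = 3232
ΣP(Period 0)·Q(Period 1) = 2.40×132 + 1.86×50 + 10.53×47 + 18.58×13 + 15.42×108 = 316.8 + 93 + 494.91 + 241.54 + 1665.36 = 2811.61
Index = 3232 / 2811.61 × 100 = 114.9519

114.95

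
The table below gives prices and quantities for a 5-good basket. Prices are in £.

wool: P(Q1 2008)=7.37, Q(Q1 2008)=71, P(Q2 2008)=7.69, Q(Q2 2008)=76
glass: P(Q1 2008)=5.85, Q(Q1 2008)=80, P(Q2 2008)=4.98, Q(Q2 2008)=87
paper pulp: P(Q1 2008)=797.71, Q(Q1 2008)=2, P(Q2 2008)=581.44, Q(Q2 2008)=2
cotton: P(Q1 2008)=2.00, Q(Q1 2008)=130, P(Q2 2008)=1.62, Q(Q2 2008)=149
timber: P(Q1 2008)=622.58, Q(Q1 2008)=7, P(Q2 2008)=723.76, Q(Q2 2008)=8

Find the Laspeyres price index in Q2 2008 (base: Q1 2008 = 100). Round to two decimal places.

102.49

Laspeyres price index uses base-period quantities as weights.
ΣP(Q2 2008)·Q(Q1 2008) = 7.69×71 + 4.98×80 + 581.44×2 + 1.62×130 + 723.76×7 = 545.99 + 398.4 + 1162.88 + 210.6 + 5066.32 = 7384.19
ΣP(Q1 2008)·Q(Q1 2008) = 7.37×71 + 5.85×80 + 797.71×2 + 2.00×130 + 622.58×7 = 523.27 + 468 + 1595.42 + 260 + 4358.06 = 7204.75
Index = 7384.19 / 7204.75 × 100 = 102.4906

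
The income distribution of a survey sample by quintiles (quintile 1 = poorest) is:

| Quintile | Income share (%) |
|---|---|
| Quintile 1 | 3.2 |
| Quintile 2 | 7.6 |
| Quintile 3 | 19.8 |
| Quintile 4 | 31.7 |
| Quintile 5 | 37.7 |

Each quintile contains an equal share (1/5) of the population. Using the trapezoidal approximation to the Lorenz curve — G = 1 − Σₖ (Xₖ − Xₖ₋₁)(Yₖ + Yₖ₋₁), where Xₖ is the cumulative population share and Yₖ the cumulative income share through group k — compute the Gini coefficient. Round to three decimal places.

Cumulative income shares Yₖ: 0.0320, 0.1080, 0.3060, 0.6230, 1.0000
Σ (Xₖ−Xₖ₋₁)(Yₖ+Yₖ₋₁) = (1/5)(0.0320+0.0000) + (1/5)(0.1080+0.0320) + (1/5)(0.3060+0.1080) + (1/5)(0.6230+0.3060) + (1/5)(1.0000+0.6230)
  = 0.0064 + 0.0280 + 0.0828 + 0.1858 + 0.3246 = 0.6276
G = 1 − 0.6276 = 0.3724

0.372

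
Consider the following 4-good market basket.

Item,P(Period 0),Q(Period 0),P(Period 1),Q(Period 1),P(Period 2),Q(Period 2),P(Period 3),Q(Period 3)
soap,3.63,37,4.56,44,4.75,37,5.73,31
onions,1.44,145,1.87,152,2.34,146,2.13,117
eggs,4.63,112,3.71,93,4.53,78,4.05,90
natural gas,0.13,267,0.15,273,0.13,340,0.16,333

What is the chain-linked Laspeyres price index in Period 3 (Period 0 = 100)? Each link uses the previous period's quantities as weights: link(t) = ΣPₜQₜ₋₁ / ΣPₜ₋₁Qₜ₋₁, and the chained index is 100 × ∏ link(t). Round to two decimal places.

Link Period 0→Period 1:
ΣP(Period 1)Q(Period 0) = 4.56×37 + 1.87×145 + 3.71×112 + 0.15×267 = 168.72 + 271.15 + 415.52 + 40.05 = 895.44
ΣP(Period 0)Q(Period 0) = 3.63×37 + 1.44×145 + 4.63×112 + 0.13×267 = 134.31 + 208.8 + 518.56 + 34.71 = 896.38
link = 895.44/896.38 = 0.998951
Link Period 1→Period 2:
ΣP(Period 2)Q(Period 1) = 4.75×44 + 2.34×152 + 4.53×93 + 0.13×273 = 209 + 355.68 + 421.29 + 35.49 = 1021.46
ΣP(Period 1)Q(Period 1) = 4.56×44 + 1.87×152 + 3.71×93 + 0.15×273 = 200.64 + 284.24 + 345.03 + 40.95 = 870.86
link = 1021.46/870.86 = 1.172933
Link Period 2→Period 3:
ΣP(Period 3)Q(Period 2) = 5.73×37 + 2.13×146 + 4.05×78 + 0.16×340 = 212.01 + 310.98 + 315.9 + 54.4 = 893.29
ΣP(Period 2)Q(Period 2) = 4.75×37 + 2.34×146 + 4.53×78 + 0.13×340 = 175.75 + 341.64 + 353.34 + 44.2 = 914.93
link = 893.29/914.93 = 0.976348
Chained index = 100 × 0.998951 × 1.172933 × 0.976348 = 114.3989

114.40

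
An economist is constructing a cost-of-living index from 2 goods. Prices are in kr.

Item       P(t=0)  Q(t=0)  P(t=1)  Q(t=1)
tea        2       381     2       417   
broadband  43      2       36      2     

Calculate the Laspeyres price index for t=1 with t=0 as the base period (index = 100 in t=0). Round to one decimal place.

98.3

Laspeyres price index uses base-period quantities as weights.
ΣP(t=1)·Q(t=0) = 2×381 + 36×2 = 762 + 72 = 834
ΣP(t=0)·Q(t=0) = 2×381 + 43×2 = 762 + 86 = 848
Index = 834 / 848 × 100 = 98.3491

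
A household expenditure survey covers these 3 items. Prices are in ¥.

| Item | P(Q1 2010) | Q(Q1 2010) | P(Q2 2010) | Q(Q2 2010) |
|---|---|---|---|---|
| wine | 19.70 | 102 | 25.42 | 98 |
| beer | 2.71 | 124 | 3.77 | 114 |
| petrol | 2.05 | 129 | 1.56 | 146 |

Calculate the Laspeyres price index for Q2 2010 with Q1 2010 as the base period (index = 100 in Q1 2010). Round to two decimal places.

Laspeyres price index uses base-period quantities as weights.
ΣP(Q2 2010)·Q(Q1 2010) = 25.42×102 + 3.77×124 + 1.56×129 = 2592.84 + 467.48 + 201.24 = 3261.56
ΣP(Q1 2010)·Q(Q1 2010) = 19.70×102 + 2.71×124 + 2.05×129 = 2009.4 + 336.04 + 264.45 = 2609.89
Index = 3261.56 / 2609.89 × 100 = 124.9693

124.97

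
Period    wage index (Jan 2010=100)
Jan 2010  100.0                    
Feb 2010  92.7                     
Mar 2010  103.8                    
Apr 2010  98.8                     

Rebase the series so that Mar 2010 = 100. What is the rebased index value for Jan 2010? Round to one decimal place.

96.3

Rebased(Jan 2010) = 100.0 / 103.8 × 100 = 96.3391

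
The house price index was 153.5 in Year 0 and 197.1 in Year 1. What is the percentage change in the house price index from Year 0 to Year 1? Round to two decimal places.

28.40%

Change = (197.1 − 153.5) / 153.5 × 100
       = 43.6 / 153.5 × 100 = 28.4039%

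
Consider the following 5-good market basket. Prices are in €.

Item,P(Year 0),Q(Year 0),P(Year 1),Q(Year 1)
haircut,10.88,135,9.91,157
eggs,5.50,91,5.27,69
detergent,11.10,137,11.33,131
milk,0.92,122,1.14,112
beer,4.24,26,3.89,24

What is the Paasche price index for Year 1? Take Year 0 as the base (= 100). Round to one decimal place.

Paasche price index uses current-period quantities as weights.
ΣP(Year 1)·Q(Year 1) = 9.91×157 + 5.27×69 + 11.33×131 + 1.14×112 + 3.89×24 = 1555.87 + 363.63 + 1484.23 + 127.68 + 93.36 = 3624.77
ΣP(Year 0)·Q(Year 1) = 10.88×157 + 5.50×69 + 11.10×131 + 0.92×112 + 4.24×24 = 1708.16 + 379.5 + 1454.1 + 103.04 + 101.76 = 3746.56
Index = 3624.77 / 3746.56 × 100 = 96.7493

96.7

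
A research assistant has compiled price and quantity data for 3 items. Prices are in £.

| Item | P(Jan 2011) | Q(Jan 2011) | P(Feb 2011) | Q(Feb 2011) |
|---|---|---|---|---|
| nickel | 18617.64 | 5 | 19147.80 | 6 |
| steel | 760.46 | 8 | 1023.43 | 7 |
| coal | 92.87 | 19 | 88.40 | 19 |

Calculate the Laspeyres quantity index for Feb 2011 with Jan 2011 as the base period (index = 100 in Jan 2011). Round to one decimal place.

Laspeyres quantity index uses base-period prices as weights.
ΣP(Jan 2011)·Q(Feb 2011) = 18617.64×6 + 760.46×7 + 92.87×19 = 111705.84 + 5323.22 + 1764.53 = 118793.59
ΣP(Jan 2011)·Q(Jan 2011) = 18617.64×5 + 760.46×8 + 92.87×19 = 93088.2 + 6083.68 + 1764.53 = 100936.41
Index = 118793.59 / 100936.41 × 100 = 117.6915

117.7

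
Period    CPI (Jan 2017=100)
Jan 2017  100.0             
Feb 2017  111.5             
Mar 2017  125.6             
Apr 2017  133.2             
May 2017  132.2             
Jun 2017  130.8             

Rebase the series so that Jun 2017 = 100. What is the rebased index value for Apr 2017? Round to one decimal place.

Rebased(Apr 2017) = 133.2 / 130.8 × 100 = 101.8349

101.8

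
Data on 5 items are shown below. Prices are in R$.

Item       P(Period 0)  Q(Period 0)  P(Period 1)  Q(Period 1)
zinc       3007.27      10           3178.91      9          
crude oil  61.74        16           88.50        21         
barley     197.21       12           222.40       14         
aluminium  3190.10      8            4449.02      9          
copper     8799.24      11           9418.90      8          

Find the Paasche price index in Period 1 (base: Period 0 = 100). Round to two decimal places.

Paasche price index uses current-period quantities as weights.
ΣP(Period 1)·Q(Period 1) = 3178.91×9 + 88.50×21 + 222.40×14 + 4449.02×9 + 9418.90×8 = 28610.19 + 1858.5 + 3113.6 + 40041.18 + 75351.2 = 148974.67
ΣP(Period 0)·Q(Period 1) = 3007.27×9 + 61.74×21 + 197.21×14 + 3190.10×9 + 8799.24×8 = 27065.43 + 1296.54 + 2760.94 + 28710.9 + 70393.92 = 130227.73
Index = 148974.67 / 130227.73 × 100 = 114.3955

114.40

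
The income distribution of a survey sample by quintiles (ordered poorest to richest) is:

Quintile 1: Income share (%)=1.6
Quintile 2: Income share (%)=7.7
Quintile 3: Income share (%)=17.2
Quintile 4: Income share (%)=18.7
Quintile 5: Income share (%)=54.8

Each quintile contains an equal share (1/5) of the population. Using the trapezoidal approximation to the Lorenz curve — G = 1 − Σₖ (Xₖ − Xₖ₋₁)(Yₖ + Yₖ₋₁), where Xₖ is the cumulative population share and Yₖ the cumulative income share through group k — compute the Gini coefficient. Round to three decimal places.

0.470

Cumulative income shares Yₖ: 0.0160, 0.0930, 0.2650, 0.4520, 1.0000
Σ (Xₖ−Xₖ₋₁)(Yₖ+Yₖ₋₁) = (1/5)(0.0160+0.0000) + (1/5)(0.0930+0.0160) + (1/5)(0.2650+0.0930) + (1/5)(0.4520+0.2650) + (1/5)(1.0000+0.4520)
  = 0.0032 + 0.0218 + 0.0716 + 0.1434 + 0.2904 = 0.5304
G = 1 − 0.5304 = 0.4696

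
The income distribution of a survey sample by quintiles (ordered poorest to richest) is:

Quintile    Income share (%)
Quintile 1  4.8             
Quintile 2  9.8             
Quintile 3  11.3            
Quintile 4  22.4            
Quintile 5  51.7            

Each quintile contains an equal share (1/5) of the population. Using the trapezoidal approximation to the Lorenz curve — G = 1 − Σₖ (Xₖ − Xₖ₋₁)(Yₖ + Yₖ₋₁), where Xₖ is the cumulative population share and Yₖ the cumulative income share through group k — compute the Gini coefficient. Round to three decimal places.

0.426

Cumulative income shares Yₖ: 0.0480, 0.1460, 0.2590, 0.4830, 1.0000
Σ (Xₖ−Xₖ₋₁)(Yₖ+Yₖ₋₁) = (1/5)(0.0480+0.0000) + (1/5)(0.1460+0.0480) + (1/5)(0.2590+0.1460) + (1/5)(0.4830+0.2590) + (1/5)(1.0000+0.4830)
  = 0.0096 + 0.0388 + 0.0810 + 0.1484 + 0.2966 = 0.5744
G = 1 − 0.5744 = 0.4256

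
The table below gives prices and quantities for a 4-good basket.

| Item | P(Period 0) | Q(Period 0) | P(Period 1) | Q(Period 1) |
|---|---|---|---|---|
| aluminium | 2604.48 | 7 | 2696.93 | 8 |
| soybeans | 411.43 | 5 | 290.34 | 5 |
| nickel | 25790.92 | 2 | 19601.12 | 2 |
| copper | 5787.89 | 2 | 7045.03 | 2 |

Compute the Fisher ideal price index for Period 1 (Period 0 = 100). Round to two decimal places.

88.46

Laspeyres component (base-period weights):
ΣP(Period 1)Q(Period 0) = 2696.93×7 + 290.34×5 + 19601.12×2 + 7045.03×2 = 18878.51 + 1451.7 + 39202.24 + 14090.06 = 73622.51
ΣP(Period 0)Q(Period 0) = 2604.48×7 + 411.43×5 + 25790.92×2 + 5787.89×2 = 18231.36 + 2057.15 + 51581.84 + 11575.78 = 83446.13
L = 73622.51 / 83446.13 × 100 = 88.2276
Paasche component (current-period weights):
ΣP(Period 1)Q(Period 1) = 2696.93×8 + 290.34×5 + 19601.12×2 + 7045.03×2 = 21575.44 + 1451.7 + 39202.24 + 14090.06 = 76319.44
ΣP(Period 0)Q(Period 1) = 2604.48×8 + 411.43×5 + 25790.92×2 + 5787.89×2 = 20835.84 + 2057.15 + 51581.84 + 11575.78 = 86050.61
P = 76319.44 / 86050.61 × 100 = 88.6913
Fisher = √(L × P) = √(88.2276 × 88.6913) = 88.4592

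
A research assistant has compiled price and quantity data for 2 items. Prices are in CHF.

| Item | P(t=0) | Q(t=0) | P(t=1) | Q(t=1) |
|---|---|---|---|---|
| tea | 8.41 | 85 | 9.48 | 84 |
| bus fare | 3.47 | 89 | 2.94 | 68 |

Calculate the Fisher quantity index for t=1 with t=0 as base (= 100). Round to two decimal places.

92.69

Laspeyres component (base-period weights):
ΣP(t=0)Q(t=1) = 8.41×84 + 3.47×68 = 706.44 + 235.96 = 942.4
ΣP(t=0)Q(t=0) = 8.41×85 + 3.47×89 = 714.85 + 308.83 = 1023.68
L = 942.4 / 1023.68 × 100 = 92.0600
Paasche component (current-period weights):
ΣP(t=1)Q(t=1) = 9.48×84 + 2.94×68 = 796.32 + 199.92 = 996.24
ΣP(t=1)Q(t=0) = 9.48×85 + 2.94×89 = 805.8 + 261.66 = 1067.46
P = 996.24 / 1067.46 × 100 = 93.3281
Fisher = √(L × P) = √(92.0600 × 93.3281) = 92.6919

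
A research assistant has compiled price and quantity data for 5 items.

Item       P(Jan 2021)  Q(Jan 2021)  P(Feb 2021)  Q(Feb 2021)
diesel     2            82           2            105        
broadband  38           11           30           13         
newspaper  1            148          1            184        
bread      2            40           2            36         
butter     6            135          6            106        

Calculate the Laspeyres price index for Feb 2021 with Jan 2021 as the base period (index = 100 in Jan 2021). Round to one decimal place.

94.6

Laspeyres price index uses base-period quantities as weights.
ΣP(Feb 2021)·Q(Jan 2021) = 2×82 + 30×11 + 1×148 + 2×40 + 6×135 = 164 + 330 + 148 + 80 + 810 = 1532
ΣP(Jan 2021)·Q(Jan 2021) = 2×82 + 38×11 + 1×148 + 2×40 + 6×135 = 164 + 418 + 148 + 80 + 810 = 1620
Index = 1532 / 1620 × 100 = 94.5679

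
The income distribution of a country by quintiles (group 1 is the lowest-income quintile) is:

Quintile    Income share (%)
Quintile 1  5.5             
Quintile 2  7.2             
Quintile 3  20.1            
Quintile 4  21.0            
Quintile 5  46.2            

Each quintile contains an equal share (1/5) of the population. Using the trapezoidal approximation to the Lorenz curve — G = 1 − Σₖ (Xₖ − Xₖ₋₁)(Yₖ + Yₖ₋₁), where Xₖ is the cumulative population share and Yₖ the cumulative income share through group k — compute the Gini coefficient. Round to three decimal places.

0.381

Cumulative income shares Yₖ: 0.0550, 0.1270, 0.3280, 0.5380, 1.0000
Σ (Xₖ−Xₖ₋₁)(Yₖ+Yₖ₋₁) = (1/5)(0.0550+0.0000) + (1/5)(0.1270+0.0550) + (1/5)(0.3280+0.1270) + (1/5)(0.5380+0.3280) + (1/5)(1.0000+0.5380)
  = 0.0110 + 0.0364 + 0.0910 + 0.1732 + 0.3076 = 0.6192
G = 1 − 0.6192 = 0.3808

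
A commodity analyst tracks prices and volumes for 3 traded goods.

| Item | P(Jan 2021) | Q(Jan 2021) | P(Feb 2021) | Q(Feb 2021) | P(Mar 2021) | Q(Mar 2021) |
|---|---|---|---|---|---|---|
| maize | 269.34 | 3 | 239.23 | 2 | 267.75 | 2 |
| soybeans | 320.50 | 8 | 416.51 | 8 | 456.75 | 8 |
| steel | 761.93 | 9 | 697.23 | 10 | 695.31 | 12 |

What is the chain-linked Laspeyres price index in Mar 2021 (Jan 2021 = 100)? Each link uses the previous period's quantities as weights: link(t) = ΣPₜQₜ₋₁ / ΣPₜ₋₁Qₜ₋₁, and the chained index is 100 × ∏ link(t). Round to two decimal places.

104.30

Link Jan 2021→Feb 2021:
ΣP(Feb 2021)Q(Jan 2021) = 239.23×3 + 416.51×8 + 697.23×9 = 717.69 + 3332.08 + 6275.07 = 10324.84
ΣP(Jan 2021)Q(Jan 2021) = 269.34×3 + 320.50×8 + 761.93×9 = 808.02 + 2564 + 6857.37 = 10229.39
link = 10324.84/10229.39 = 1.009331
Link Feb 2021→Mar 2021:
ΣP(Mar 2021)Q(Feb 2021) = 267.75×2 + 456.75×8 + 695.31×10 = 535.5 + 3654 + 6953.1 = 11142.6
ΣP(Feb 2021)Q(Feb 2021) = 239.23×2 + 416.51×8 + 697.23×10 = 478.46 + 3332.08 + 6972.3 = 10782.84
link = 11142.6/10782.84 = 1.033364
Chained index = 100 × 1.009331 × 1.033364 = 104.3006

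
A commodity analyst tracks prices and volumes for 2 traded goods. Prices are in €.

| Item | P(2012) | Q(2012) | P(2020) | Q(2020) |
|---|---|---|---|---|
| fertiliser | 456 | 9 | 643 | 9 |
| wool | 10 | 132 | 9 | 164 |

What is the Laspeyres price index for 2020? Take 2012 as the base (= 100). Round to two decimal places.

128.60

Laspeyres price index uses base-period quantities as weights.
ΣP(2020)·Q(2012) = 643×9 + 9×132 = 5787 + 1188 = 6975
ΣP(2012)·Q(2012) = 456×9 + 10×132 = 4104 + 1320 = 5424
Index = 6975 / 5424 × 100 = 128.5951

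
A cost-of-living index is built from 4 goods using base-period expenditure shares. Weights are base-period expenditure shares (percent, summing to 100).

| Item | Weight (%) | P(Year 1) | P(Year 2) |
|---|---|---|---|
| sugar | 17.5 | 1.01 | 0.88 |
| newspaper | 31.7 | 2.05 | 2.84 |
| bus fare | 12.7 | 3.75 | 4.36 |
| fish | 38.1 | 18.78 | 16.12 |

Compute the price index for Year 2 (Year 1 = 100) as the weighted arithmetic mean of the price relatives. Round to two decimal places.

sugar: 17.5 × (0.88/1.01) = 17.5 × 0.871287 = 15.2475
newspaper: 31.7 × (2.84/2.05) = 31.7 × 1.385366 = 43.9161
bus fare: 12.7 × (4.36/3.75) = 12.7 × 1.162667 = 14.7659
fish: 38.1 × (16.12/18.78) = 38.1 × 0.858360 = 32.7035
Index = Σ wᵢ·(p₁ᵢ/p₀ᵢ) = 15.2475 + 43.9161 + 14.7659 + 32.7035 = 106.6330

106.63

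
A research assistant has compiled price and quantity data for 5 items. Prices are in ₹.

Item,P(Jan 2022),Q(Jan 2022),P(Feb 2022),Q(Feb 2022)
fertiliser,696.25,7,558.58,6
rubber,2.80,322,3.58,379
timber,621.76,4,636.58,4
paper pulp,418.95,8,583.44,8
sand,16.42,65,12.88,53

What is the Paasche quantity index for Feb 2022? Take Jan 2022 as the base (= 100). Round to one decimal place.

96.1

Paasche quantity index uses current-period prices as weights.
ΣP(Feb 2022)·Q(Feb 2022) = 558.58×6 + 3.58×379 + 636.58×4 + 583.44×8 + 12.88×53 = 3351.48 + 1356.82 + 2546.32 + 4667.52 + 682.64 = 12604.78
ΣP(Feb 2022)·Q(Jan 2022) = 558.58×7 + 3.58×322 + 636.58×4 + 583.44×8 + 12.88×65 = 3910.06 + 1152.76 + 2546.32 + 4667.52 + 837.2 = 13113.86
Index = 12604.78 / 13113.86 × 100 = 96.1180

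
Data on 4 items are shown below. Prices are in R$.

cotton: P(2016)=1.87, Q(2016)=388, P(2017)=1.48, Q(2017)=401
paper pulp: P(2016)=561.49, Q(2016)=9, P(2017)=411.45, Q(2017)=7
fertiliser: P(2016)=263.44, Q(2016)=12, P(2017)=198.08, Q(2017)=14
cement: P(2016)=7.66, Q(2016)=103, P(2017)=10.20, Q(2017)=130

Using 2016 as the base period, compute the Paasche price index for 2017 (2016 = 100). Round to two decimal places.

Paasche price index uses current-period quantities as weights.
ΣP(2017)·Q(2017) = 1.48×401 + 411.45×7 + 198.08×14 + 10.20×130 = 593.48 + 2880.15 + 2773.12 + 1326 = 7572.75
ΣP(2016)·Q(2017) = 1.87×401 + 561.49×7 + 263.44×14 + 7.66×130 = 749.87 + 3930.43 + 3688.16 + 995.8 = 9364.26
Index = 7572.75 / 9364.26 × 100 = 80.8686

80.87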